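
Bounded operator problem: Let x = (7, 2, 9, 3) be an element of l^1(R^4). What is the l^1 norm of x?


The l^1 norm equals the sum of absolute values of all components.
||x||_1 = 7 + 2 + 9 + 3
= 21

21.0000


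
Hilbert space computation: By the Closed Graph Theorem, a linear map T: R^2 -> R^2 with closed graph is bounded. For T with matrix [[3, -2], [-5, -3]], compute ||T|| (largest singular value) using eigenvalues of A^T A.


A^T A = [[34, 9], [9, 13]]
trace(A^T A) = 47, det(A^T A) = 361
discriminant = 47^2 - 4*361 = 765
Largest eigenvalue of A^T A = (trace + sqrt(disc))/2 = 37.3293
||T|| = sqrt(37.3293) = 6.1098

6.1098


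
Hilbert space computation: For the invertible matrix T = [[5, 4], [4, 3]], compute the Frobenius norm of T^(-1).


det(T) = 5*3 - 4*4 = -1
T^(-1) = (1/-1) * [[3, -4], [-4, 5]] = [[-3.0000, 4.0000], [4.0000, -5.0000]]
||T^(-1)||_F^2 = (-3.0000)^2 + 4.0000^2 + 4.0000^2 + (-5.0000)^2 = 66.0000
||T^(-1)||_F = sqrt(66.0000) = 8.1240

8.1240


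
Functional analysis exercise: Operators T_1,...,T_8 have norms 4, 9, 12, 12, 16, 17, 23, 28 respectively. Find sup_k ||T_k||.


By the Uniform Boundedness Principle, the supremum of norms is finite.
sup_k ||T_k|| = max(4, 9, 12, 12, 16, 17, 23, 28) = 28

28


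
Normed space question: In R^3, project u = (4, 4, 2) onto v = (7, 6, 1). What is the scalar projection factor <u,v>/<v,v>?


Computing <u,v> = 4*7 + 4*6 + 2*1 = 54
Computing <v,v> = 7^2 + 6^2 + 1^2 = 86
Projection coefficient = 54/86 = 0.6279

0.6279


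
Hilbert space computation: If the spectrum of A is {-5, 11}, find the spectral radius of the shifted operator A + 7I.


Spectrum of A + 7I = {2, 18}
Spectral radius = max |lambda| over the shifted spectrum
= max(2, 18) = 18

18


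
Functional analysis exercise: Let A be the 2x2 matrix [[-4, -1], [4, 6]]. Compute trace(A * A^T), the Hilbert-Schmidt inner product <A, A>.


trace(A * A^T) = sum of squares of all entries
= (-4)^2 + (-1)^2 + 4^2 + 6^2
= 16 + 1 + 16 + 36
= 69

69


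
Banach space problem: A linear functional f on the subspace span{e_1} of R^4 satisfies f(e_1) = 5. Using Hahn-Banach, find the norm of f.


The norm of f is given by ||f|| = sup_{||x||=1} |f(x)|.
On span{e_1}, ||e_1|| = 1, so ||f|| = |f(e_1)| / ||e_1||
= |5| / 1 = 5.0000

5.0000


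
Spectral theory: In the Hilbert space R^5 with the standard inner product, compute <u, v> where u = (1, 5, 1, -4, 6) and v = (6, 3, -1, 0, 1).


Computing the standard inner product <u, v> = sum u_i * v_i
= 1*6 + 5*3 + 1*-1 + -4*0 + 6*1
= 6 + 15 + -1 + 0 + 6
= 26

26


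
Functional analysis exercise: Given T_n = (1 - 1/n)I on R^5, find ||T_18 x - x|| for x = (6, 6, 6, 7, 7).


T_18 x - x = (1 - 1/18)x - x = -x/18
||x|| = sqrt(206) = 14.3527
||T_18 x - x|| = ||x||/18 = 14.3527/18 = 0.7974

0.7974


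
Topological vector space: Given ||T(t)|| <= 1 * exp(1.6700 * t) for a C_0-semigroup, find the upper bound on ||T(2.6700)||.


||T(2.6700)|| <= 1 * exp(1.6700 * 2.6700)
= 1 * exp(4.4589)
= 1 * 86.3924
= 86.3924

86.3924


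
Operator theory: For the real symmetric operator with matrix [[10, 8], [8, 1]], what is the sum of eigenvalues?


For a self-adjoint (symmetric) matrix, the eigenvalues are real.
The sum of eigenvalues equals the trace of the matrix.
trace = 10 + 1 = 11

11


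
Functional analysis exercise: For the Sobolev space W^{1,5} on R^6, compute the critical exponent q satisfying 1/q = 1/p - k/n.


Using the Sobolev embedding formula: 1/q = 1/p - k/n
1/q = 1/5 - 1/6 = 1/30
q = 1/(1/30) = 30

30.0000


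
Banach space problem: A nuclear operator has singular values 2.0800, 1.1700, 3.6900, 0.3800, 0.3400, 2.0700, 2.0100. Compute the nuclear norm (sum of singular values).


The nuclear norm is the sum of all singular values.
||T||_1 = 2.0800 + 1.1700 + 3.6900 + 0.3800 + 0.3400 + 2.0700 + 2.0100
= 11.7400

11.7400


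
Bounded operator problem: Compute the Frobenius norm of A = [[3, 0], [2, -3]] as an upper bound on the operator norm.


||A||_F^2 = sum a_ij^2
= 3^2 + 0^2 + 2^2 + (-3)^2
= 9 + 0 + 4 + 9 = 22
||A||_F = sqrt(22) = 4.6904

4.6904


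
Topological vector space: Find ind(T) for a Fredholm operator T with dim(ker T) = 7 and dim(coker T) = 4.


The Fredholm index is defined as ind(T) = dim(ker T) - dim(coker T)
= 7 - 4
= 3

3


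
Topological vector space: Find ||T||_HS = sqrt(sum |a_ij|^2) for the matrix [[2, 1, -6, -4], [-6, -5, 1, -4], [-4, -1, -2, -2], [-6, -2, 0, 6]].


The Hilbert-Schmidt norm is sqrt(sum of squares of all entries).
Sum of squares = 2^2 + 1^2 + (-6)^2 + (-4)^2 + (-6)^2 + (-5)^2 + 1^2 + (-4)^2 + (-4)^2 + (-1)^2 + (-2)^2 + (-2)^2 + (-6)^2 + (-2)^2 + 0^2 + 6^2
= 4 + 1 + 36 + 16 + 36 + 25 + 1 + 16 + 16 + 1 + 4 + 4 + 36 + 4 + 0 + 36 = 236
||T||_HS = sqrt(236) = 15.3623

15.3623


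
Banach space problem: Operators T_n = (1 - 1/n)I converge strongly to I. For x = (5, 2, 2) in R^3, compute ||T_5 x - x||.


T_5 x - x = (1 - 1/5)x - x = -x/5
||x|| = sqrt(33) = 5.7446
||T_5 x - x|| = ||x||/5 = 5.7446/5 = 1.1489

1.1489


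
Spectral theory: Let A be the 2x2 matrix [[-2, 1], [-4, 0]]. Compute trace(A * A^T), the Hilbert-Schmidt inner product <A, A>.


trace(A * A^T) = sum of squares of all entries
= (-2)^2 + 1^2 + (-4)^2 + 0^2
= 4 + 1 + 16 + 0
= 21

21


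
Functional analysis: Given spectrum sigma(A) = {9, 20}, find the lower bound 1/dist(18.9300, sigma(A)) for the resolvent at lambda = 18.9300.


dist(18.9300, {9, 20}) = min(|18.9300 - 9|, |18.9300 - 20|)
= min(9.9300, 1.0700) = 1.0700
Resolvent bound = 1/1.0700 = 0.9346

0.9346


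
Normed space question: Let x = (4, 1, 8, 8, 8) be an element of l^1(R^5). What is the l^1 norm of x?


The l^1 norm equals the sum of absolute values of all components.
||x||_1 = 4 + 1 + 8 + 8 + 8
= 29

29.0000


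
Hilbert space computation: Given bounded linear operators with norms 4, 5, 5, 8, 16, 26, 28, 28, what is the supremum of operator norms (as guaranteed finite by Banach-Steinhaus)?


By the Uniform Boundedness Principle, the supremum of norms is finite.
sup_k ||T_k|| = max(4, 5, 5, 8, 16, 26, 28, 28) = 28

28


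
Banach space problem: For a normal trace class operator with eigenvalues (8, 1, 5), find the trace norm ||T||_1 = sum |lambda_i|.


For a normal operator, singular values equal |eigenvalues|.
Trace norm = sum |lambda_i| = 8 + 1 + 5
= 14

14


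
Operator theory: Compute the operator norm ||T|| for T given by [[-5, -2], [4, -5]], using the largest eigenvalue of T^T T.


A^T A = [[41, -10], [-10, 29]]
trace(A^T A) = 70, det(A^T A) = 1089
discriminant = 70^2 - 4*1089 = 544
Largest eigenvalue of A^T A = (trace + sqrt(disc))/2 = 46.6619
||T|| = sqrt(46.6619) = 6.8310

6.8310


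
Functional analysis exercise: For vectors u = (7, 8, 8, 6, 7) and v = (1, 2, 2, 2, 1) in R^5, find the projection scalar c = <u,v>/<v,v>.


Computing <u,v> = 7*1 + 8*2 + 8*2 + 6*2 + 7*1 = 58
Computing <v,v> = 1^2 + 2^2 + 2^2 + 2^2 + 1^2 = 14
Projection coefficient = 58/14 = 4.1429

4.1429


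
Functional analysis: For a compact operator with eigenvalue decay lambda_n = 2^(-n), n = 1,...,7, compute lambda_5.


The eigenvalue formula gives lambda_5 = 1/2^5
= 1/32
= 0.0312

0.0312


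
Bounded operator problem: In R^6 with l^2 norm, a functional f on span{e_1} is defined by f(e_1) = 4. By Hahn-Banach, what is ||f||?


The norm of f is given by ||f|| = sup_{||x||=1} |f(x)|.
On span{e_1}, ||e_1|| = 1, so ||f|| = |f(e_1)| / ||e_1||
= |4| / 1 = 4.0000

4.0000


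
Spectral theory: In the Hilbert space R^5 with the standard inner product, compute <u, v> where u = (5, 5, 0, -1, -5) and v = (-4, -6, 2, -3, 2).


Computing the standard inner product <u, v> = sum u_i * v_i
= 5*-4 + 5*-6 + 0*2 + -1*-3 + -5*2
= -20 + -30 + 0 + 3 + -10
= -57

-57


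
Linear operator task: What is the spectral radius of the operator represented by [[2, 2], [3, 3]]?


For a 2x2 matrix, eigenvalues satisfy lambda^2 - (trace)*lambda + det = 0
trace = 2 + 3 = 5
det = 2*3 - 2*3 = 0
discriminant = 5^2 - 4*(0) = 25
spectral radius = max |eigenvalue| = 5.0000

5.0000


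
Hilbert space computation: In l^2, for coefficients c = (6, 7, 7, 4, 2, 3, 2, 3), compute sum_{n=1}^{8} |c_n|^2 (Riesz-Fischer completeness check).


sum |c_n|^2 = 6^2 + 7^2 + 7^2 + 4^2 + 2^2 + 3^2 + 2^2 + 3^2
= 36 + 49 + 49 + 16 + 4 + 9 + 4 + 9
= 176

176


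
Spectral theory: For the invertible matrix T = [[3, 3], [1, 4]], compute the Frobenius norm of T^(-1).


det(T) = 3*4 - 3*1 = 9
T^(-1) = (1/9) * [[4, -3], [-1, 3]] = [[0.4444, -0.3333], [-0.1111, 0.3333]]
||T^(-1)||_F^2 = 0.4444^2 + (-0.3333)^2 + (-0.1111)^2 + 0.3333^2 = 0.4321
||T^(-1)||_F = sqrt(0.4321) = 0.6573

0.6573


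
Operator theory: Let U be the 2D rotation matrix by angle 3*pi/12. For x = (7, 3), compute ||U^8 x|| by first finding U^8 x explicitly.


U is a rotation by theta = 3*pi/12
U^8 = rotation by 8*theta = 24*pi/12 = 0*pi/12 (mod 2*pi)
cos(0*pi/12) = 1.0000, sin(0*pi/12) = 0.0000
U^8 x = (1.0000 * 7 - 0.0000 * 3, 0.0000 * 7 + 1.0000 * 3)
= (7.0000, 3.0000)
||U^8 x|| = sqrt(7.0000^2 + 3.0000^2) = sqrt(58.0000) = 7.6158

7.6158


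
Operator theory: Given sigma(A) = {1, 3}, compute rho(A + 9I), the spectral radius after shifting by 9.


Spectrum of A + 9I = {10, 12}
Spectral radius = max |lambda| over the shifted spectrum
= max(10, 12) = 12

12


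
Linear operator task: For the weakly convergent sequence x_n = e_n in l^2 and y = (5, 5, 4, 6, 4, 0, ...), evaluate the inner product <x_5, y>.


x_5 = e_5 is the standard basis vector with 1 in position 5.
<x_5, y> = y_5 = 4
As n -> infinity, <x_n, y> -> 0, confirming weak convergence of (x_n) to 0.

4


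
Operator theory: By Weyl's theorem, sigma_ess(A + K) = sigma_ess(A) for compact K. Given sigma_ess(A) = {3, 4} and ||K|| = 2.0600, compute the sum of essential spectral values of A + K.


By Weyl's theorem, the essential spectrum is invariant under compact perturbations.
sigma_ess(A + K) = sigma_ess(A) = {3, 4}
Sum = 3 + 4 = 7

7


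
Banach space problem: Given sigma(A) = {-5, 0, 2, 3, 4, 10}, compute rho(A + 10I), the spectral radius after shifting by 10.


Spectrum of A + 10I = {5, 10, 12, 13, 14, 20}
Spectral radius = max |lambda| over the shifted spectrum
= max(5, 10, 12, 13, 14, 20) = 20

20


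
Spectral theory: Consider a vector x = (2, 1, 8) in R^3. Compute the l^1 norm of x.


The l^1 norm equals the sum of absolute values of all components.
||x||_1 = 2 + 1 + 8
= 11

11.0000


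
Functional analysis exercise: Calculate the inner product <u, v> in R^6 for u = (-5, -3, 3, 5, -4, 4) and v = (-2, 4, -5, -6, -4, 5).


Computing the standard inner product <u, v> = sum u_i * v_i
= -5*-2 + -3*4 + 3*-5 + 5*-6 + -4*-4 + 4*5
= 10 + -12 + -15 + -30 + 16 + 20
= -11

-11


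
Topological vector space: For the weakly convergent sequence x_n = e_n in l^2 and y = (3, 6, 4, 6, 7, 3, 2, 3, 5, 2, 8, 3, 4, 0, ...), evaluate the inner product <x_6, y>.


x_6 = e_6 is the standard basis vector with 1 in position 6.
<x_6, y> = y_6 = 3
As n -> infinity, <x_n, y> -> 0, confirming weak convergence of (x_n) to 0.

3


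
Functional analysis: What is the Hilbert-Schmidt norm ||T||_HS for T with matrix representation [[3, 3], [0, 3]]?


The Hilbert-Schmidt norm is sqrt(sum of squares of all entries).
Sum of squares = 3^2 + 3^2 + 0^2 + 3^2
= 9 + 9 + 0 + 9 = 27
||T||_HS = sqrt(27) = 5.1962

5.1962


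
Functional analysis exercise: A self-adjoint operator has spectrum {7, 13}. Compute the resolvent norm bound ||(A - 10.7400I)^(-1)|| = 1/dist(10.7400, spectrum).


dist(10.7400, {7, 13}) = min(|10.7400 - 7|, |10.7400 - 13|)
= min(3.7400, 2.2600) = 2.2600
Resolvent bound = 1/2.2600 = 0.4425

0.4425


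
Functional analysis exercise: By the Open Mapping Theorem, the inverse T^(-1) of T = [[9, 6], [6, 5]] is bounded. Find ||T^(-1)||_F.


det(T) = 9*5 - 6*6 = 9
T^(-1) = (1/9) * [[5, -6], [-6, 9]] = [[0.5556, -0.6667], [-0.6667, 1.0000]]
||T^(-1)||_F^2 = 0.5556^2 + (-0.6667)^2 + (-0.6667)^2 + 1.0000^2 = 2.1975
||T^(-1)||_F = sqrt(2.1975) = 1.4824

1.4824


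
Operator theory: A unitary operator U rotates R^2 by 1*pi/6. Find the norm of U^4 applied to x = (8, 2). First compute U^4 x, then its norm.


U is a rotation by theta = 1*pi/6
U^4 = rotation by 4*theta = 4*pi/6
cos(4*pi/6) = -0.5000, sin(4*pi/6) = 0.8660
U^4 x = (-0.5000 * 8 - 0.8660 * 2, 0.8660 * 8 + -0.5000 * 2)
= (-5.7321, 5.9282)
||U^4 x|| = sqrt((-5.7321)^2 + 5.9282^2) = sqrt(68.0000) = 8.2462

8.2462


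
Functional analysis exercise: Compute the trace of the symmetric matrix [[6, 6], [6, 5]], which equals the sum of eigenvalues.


For a self-adjoint (symmetric) matrix, the eigenvalues are real.
The sum of eigenvalues equals the trace of the matrix.
trace = 6 + 5 = 11

11


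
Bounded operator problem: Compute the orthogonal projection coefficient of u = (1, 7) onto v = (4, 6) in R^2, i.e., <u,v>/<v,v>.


Computing <u,v> = 1*4 + 7*6 = 46
Computing <v,v> = 4^2 + 6^2 = 52
Projection coefficient = 46/52 = 0.8846

0.8846


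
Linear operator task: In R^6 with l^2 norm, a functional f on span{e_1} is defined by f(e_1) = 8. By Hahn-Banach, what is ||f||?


The norm of f is given by ||f|| = sup_{||x||=1} |f(x)|.
On span{e_1}, ||e_1|| = 1, so ||f|| = |f(e_1)| / ||e_1||
= |8| / 1 = 8.0000

8.0000


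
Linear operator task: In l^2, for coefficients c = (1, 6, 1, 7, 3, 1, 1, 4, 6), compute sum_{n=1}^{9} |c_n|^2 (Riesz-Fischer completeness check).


sum |c_n|^2 = 1^2 + 6^2 + 1^2 + 7^2 + 3^2 + 1^2 + 1^2 + 4^2 + 6^2
= 1 + 36 + 1 + 49 + 9 + 1 + 1 + 16 + 36
= 150

150


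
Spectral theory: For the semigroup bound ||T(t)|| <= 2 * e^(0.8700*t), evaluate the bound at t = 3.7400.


||T(3.7400)|| <= 2 * exp(0.8700 * 3.7400)
= 2 * exp(3.2538)
= 2 * 25.8885
= 51.7771

51.7771


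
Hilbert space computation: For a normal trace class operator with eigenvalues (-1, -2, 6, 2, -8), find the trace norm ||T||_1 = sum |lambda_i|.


For a normal operator, singular values equal |eigenvalues|.
Trace norm = sum |lambda_i| = 1 + 2 + 6 + 2 + 8
= 19

19


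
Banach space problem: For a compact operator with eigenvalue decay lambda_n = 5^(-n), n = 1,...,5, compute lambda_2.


The eigenvalue formula gives lambda_2 = 1/5^2
= 1/25
= 0.0400

0.0400


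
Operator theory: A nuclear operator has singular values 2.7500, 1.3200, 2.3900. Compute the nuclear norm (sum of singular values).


The nuclear norm is the sum of all singular values.
||T||_1 = 2.7500 + 1.3200 + 2.3900
= 6.4600

6.4600


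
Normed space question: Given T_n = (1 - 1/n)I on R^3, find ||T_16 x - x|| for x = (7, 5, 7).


T_16 x - x = (1 - 1/16)x - x = -x/16
||x|| = sqrt(123) = 11.0905
||T_16 x - x|| = ||x||/16 = 11.0905/16 = 0.6932

0.6932


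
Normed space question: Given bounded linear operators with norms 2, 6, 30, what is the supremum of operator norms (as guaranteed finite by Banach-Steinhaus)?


By the Uniform Boundedness Principle, the supremum of norms is finite.
sup_k ||T_k|| = max(2, 6, 30) = 30

30


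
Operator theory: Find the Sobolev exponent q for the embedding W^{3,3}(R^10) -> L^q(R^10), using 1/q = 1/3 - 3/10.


Using the Sobolev embedding formula: 1/q = 1/p - k/n
1/q = 1/3 - 3/10 = 1/30
q = 1/(1/30) = 30

30.0000


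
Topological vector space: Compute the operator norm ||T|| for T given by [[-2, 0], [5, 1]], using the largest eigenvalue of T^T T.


A^T A = [[29, 5], [5, 1]]
trace(A^T A) = 30, det(A^T A) = 4
discriminant = 30^2 - 4*4 = 884
Largest eigenvalue of A^T A = (trace + sqrt(disc))/2 = 29.8661
||T|| = sqrt(29.8661) = 5.4650

5.4650


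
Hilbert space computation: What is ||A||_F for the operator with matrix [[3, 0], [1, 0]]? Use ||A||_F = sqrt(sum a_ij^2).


||A||_F^2 = sum a_ij^2
= 3^2 + 0^2 + 1^2 + 0^2
= 9 + 0 + 1 + 0 = 10
||A||_F = sqrt(10) = 3.1623

3.1623


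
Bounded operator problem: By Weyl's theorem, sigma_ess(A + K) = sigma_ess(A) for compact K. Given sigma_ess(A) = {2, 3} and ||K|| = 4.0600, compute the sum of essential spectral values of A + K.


By Weyl's theorem, the essential spectrum is invariant under compact perturbations.
sigma_ess(A + K) = sigma_ess(A) = {2, 3}
Sum = 2 + 3 = 5

5


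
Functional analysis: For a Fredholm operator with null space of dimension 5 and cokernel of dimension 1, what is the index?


The Fredholm index is defined as ind(T) = dim(ker T) - dim(coker T)
= 5 - 1
= 4

4


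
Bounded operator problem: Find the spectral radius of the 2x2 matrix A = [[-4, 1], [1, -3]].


For a 2x2 matrix, eigenvalues satisfy lambda^2 - (trace)*lambda + det = 0
trace = -4 + -3 = -7
det = -4*-3 - 1*1 = 11
discriminant = (-7)^2 - 4*(11) = 5
spectral radius = max |eigenvalue| = 4.6180

4.6180


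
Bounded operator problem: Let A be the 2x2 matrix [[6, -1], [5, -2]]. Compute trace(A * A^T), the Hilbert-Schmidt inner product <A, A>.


trace(A * A^T) = sum of squares of all entries
= 6^2 + (-1)^2 + 5^2 + (-2)^2
= 36 + 1 + 25 + 4
= 66

66


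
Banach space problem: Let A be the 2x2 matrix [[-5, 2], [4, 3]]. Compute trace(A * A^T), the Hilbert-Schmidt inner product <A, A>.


trace(A * A^T) = sum of squares of all entries
= (-5)^2 + 2^2 + 4^2 + 3^2
= 25 + 4 + 16 + 9
= 54

54


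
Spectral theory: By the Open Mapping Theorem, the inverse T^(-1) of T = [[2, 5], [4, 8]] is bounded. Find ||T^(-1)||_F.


det(T) = 2*8 - 5*4 = -4
T^(-1) = (1/-4) * [[8, -5], [-4, 2]] = [[-2.0000, 1.2500], [1.0000, -0.5000]]
||T^(-1)||_F^2 = (-2.0000)^2 + 1.2500^2 + 1.0000^2 + (-0.5000)^2 = 6.8125
||T^(-1)||_F = sqrt(6.8125) = 2.6101

2.6101


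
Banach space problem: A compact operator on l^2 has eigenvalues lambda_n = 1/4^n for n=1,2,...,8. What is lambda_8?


The eigenvalue formula gives lambda_8 = 1/4^8
= 1/65536
= 1.5259e-05

1.5259e-05


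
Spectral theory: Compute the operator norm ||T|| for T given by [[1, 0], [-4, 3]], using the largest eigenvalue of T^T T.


A^T A = [[17, -12], [-12, 9]]
trace(A^T A) = 26, det(A^T A) = 9
discriminant = 26^2 - 4*9 = 640
Largest eigenvalue of A^T A = (trace + sqrt(disc))/2 = 25.6491
||T|| = sqrt(25.6491) = 5.0645

5.0645


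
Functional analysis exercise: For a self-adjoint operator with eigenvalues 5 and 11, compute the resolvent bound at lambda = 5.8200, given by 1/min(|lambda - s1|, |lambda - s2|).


dist(5.8200, {5, 11}) = min(|5.8200 - 5|, |5.8200 - 11|)
= min(0.8200, 5.1800) = 0.8200
Resolvent bound = 1/0.8200 = 1.2195

1.2195


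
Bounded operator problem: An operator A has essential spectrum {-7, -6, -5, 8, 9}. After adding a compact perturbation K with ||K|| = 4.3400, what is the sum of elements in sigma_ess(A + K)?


By Weyl's theorem, the essential spectrum is invariant under compact perturbations.
sigma_ess(A + K) = sigma_ess(A) = {-7, -6, -5, 8, 9}
Sum = -7 + -6 + -5 + 8 + 9 = -1

-1


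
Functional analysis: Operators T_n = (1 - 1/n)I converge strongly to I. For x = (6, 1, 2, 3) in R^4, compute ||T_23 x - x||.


T_23 x - x = (1 - 1/23)x - x = -x/23
||x|| = sqrt(50) = 7.0711
||T_23 x - x|| = ||x||/23 = 7.0711/23 = 0.3074

0.3074


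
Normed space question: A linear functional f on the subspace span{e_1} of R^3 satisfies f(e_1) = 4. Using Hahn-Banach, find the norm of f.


The norm of f is given by ||f|| = sup_{||x||=1} |f(x)|.
On span{e_1}, ||e_1|| = 1, so ||f|| = |f(e_1)| / ||e_1||
= |4| / 1 = 4.0000

4.0000


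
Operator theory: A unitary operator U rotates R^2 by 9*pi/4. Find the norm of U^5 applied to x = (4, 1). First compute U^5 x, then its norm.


U is a rotation by theta = 9*pi/4
U^5 = rotation by 5*theta = 45*pi/4 = 5*pi/4 (mod 2*pi)
cos(5*pi/4) = -0.7071, sin(5*pi/4) = -0.7071
U^5 x = (-0.7071 * 4 - -0.7071 * 1, -0.7071 * 4 + -0.7071 * 1)
= (-2.1213, -3.5355)
||U^5 x|| = sqrt((-2.1213)^2 + (-3.5355)^2) = sqrt(17.0000) = 4.1231

4.1231


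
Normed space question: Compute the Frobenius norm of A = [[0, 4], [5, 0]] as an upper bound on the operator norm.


||A||_F^2 = sum a_ij^2
= 0^2 + 4^2 + 5^2 + 0^2
= 0 + 16 + 25 + 0 = 41
||A||_F = sqrt(41) = 6.4031

6.4031


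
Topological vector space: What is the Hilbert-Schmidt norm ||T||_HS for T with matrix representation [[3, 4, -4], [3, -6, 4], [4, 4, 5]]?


The Hilbert-Schmidt norm is sqrt(sum of squares of all entries).
Sum of squares = 3^2 + 4^2 + (-4)^2 + 3^2 + (-6)^2 + 4^2 + 4^2 + 4^2 + 5^2
= 9 + 16 + 16 + 9 + 36 + 16 + 16 + 16 + 25 = 159
||T||_HS = sqrt(159) = 12.6095

12.6095


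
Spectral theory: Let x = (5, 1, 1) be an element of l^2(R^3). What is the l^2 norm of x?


The l^2 norm = (sum |x_i|^2)^(1/2)
Sum of 2th powers = 25 + 1 + 1 = 27
||x||_2 = (27)^(1/2) = 5.1962

5.1962


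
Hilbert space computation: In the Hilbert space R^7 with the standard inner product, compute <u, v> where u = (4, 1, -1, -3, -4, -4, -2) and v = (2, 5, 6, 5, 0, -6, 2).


Computing the standard inner product <u, v> = sum u_i * v_i
= 4*2 + 1*5 + -1*6 + -3*5 + -4*0 + -4*-6 + -2*2
= 8 + 5 + -6 + -15 + 0 + 24 + -4
= 12

12


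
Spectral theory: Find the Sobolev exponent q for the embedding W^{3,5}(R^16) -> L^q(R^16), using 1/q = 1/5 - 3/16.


Using the Sobolev embedding formula: 1/q = 1/p - k/n
1/q = 1/5 - 3/16 = 1/80
q = 1/(1/80) = 80

80.0000


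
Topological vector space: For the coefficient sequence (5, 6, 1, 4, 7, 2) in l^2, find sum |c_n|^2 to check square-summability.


sum |c_n|^2 = 5^2 + 6^2 + 1^2 + 4^2 + 7^2 + 2^2
= 25 + 36 + 1 + 16 + 49 + 4
= 131

131


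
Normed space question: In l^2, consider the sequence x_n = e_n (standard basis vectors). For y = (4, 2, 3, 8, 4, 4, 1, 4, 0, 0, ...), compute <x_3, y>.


x_3 = e_3 is the standard basis vector with 1 in position 3.
<x_3, y> = y_3 = 3
As n -> infinity, <x_n, y> -> 0, confirming weak convergence of (x_n) to 0.

3


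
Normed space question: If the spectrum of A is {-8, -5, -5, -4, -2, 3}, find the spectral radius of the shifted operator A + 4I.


Spectrum of A + 4I = {-4, -1, -1, 0, 2, 7}
Spectral radius = max |lambda| over the shifted spectrum
= max(4, 1, 1, 0, 2, 7) = 7

7


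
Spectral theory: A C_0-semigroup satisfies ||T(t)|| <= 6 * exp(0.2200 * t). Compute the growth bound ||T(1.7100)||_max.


||T(1.7100)|| <= 6 * exp(0.2200 * 1.7100)
= 6 * exp(0.3762)
= 6 * 1.4567
= 8.7404

8.7404


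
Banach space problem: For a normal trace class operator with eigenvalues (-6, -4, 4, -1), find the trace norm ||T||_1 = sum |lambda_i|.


For a normal operator, singular values equal |eigenvalues|.
Trace norm = sum |lambda_i| = 6 + 4 + 4 + 1
= 15

15


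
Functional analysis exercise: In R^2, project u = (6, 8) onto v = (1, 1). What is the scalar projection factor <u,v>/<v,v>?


Computing <u,v> = 6*1 + 8*1 = 14
Computing <v,v> = 1^2 + 1^2 = 2
Projection coefficient = 14/2 = 7.0000

7.0000


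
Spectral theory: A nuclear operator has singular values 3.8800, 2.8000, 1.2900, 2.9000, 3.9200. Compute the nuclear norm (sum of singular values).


The nuclear norm is the sum of all singular values.
||T||_1 = 3.8800 + 2.8000 + 1.2900 + 2.9000 + 3.9200
= 14.7900

14.7900


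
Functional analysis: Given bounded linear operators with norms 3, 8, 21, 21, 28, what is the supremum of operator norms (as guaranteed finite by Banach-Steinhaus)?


By the Uniform Boundedness Principle, the supremum of norms is finite.
sup_k ||T_k|| = max(3, 8, 21, 21, 28) = 28

28


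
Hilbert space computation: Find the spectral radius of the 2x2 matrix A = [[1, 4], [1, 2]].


For a 2x2 matrix, eigenvalues satisfy lambda^2 - (trace)*lambda + det = 0
trace = 1 + 2 = 3
det = 1*2 - 4*1 = -2
discriminant = 3^2 - 4*(-2) = 17
spectral radius = max |eigenvalue| = 3.5616

3.5616


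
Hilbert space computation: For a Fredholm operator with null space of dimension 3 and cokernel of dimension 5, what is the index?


The Fredholm index is defined as ind(T) = dim(ker T) - dim(coker T)
= 3 - 5
= -2

-2


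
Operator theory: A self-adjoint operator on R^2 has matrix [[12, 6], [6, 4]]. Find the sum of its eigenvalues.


For a self-adjoint (symmetric) matrix, the eigenvalues are real.
The sum of eigenvalues equals the trace of the matrix.
trace = 12 + 4 = 16

16


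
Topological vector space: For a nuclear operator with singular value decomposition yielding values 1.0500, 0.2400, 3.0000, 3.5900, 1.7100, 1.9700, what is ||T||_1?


The nuclear norm is the sum of all singular values.
||T||_1 = 1.0500 + 0.2400 + 3.0000 + 3.5900 + 1.7100 + 1.9700
= 11.5600

11.5600


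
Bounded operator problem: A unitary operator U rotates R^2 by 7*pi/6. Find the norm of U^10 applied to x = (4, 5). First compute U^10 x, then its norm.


U is a rotation by theta = 7*pi/6
U^10 = rotation by 10*theta = 70*pi/6 = 10*pi/6 (mod 2*pi)
cos(10*pi/6) = 0.5000, sin(10*pi/6) = -0.8660
U^10 x = (0.5000 * 4 - -0.8660 * 5, -0.8660 * 4 + 0.5000 * 5)
= (6.3301, -0.9641)
||U^10 x|| = sqrt(6.3301^2 + (-0.9641)^2) = sqrt(41.0000) = 6.4031

6.4031


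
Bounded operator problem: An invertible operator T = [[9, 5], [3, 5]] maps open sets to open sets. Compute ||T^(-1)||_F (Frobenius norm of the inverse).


det(T) = 9*5 - 5*3 = 30
T^(-1) = (1/30) * [[5, -5], [-3, 9]] = [[0.1667, -0.1667], [-0.1000, 0.3000]]
||T^(-1)||_F^2 = 0.1667^2 + (-0.1667)^2 + (-0.1000)^2 + 0.3000^2 = 0.1556
||T^(-1)||_F = sqrt(0.1556) = 0.3944

0.3944


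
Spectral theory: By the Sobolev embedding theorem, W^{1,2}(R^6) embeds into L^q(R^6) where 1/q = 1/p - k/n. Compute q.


Using the Sobolev embedding formula: 1/q = 1/p - k/n
1/q = 1/2 - 1/6 = 1/3
q = 1/(1/3) = 3

3.0000


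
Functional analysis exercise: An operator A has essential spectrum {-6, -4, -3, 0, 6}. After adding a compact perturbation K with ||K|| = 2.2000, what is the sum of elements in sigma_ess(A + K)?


By Weyl's theorem, the essential spectrum is invariant under compact perturbations.
sigma_ess(A + K) = sigma_ess(A) = {-6, -4, -3, 0, 6}
Sum = -6 + -4 + -3 + 0 + 6 = -7

-7


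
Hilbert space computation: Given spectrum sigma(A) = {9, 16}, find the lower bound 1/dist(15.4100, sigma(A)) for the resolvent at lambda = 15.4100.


dist(15.4100, {9, 16}) = min(|15.4100 - 9|, |15.4100 - 16|)
= min(6.4100, 0.5900) = 0.5900
Resolvent bound = 1/0.5900 = 1.6949

1.6949


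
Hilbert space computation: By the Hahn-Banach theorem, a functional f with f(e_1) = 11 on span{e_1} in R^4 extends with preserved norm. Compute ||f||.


The norm of f is given by ||f|| = sup_{||x||=1} |f(x)|.
On span{e_1}, ||e_1|| = 1, so ||f|| = |f(e_1)| / ||e_1||
= |11| / 1 = 11.0000

11.0000


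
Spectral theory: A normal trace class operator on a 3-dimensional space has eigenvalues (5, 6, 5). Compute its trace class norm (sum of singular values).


For a normal operator, singular values equal |eigenvalues|.
Trace norm = sum |lambda_i| = 5 + 6 + 5
= 16

16


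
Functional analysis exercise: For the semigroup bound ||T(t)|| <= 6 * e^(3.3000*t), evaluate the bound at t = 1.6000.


||T(1.6000)|| <= 6 * exp(3.3000 * 1.6000)
= 6 * exp(5.2800)
= 6 * 196.3699
= 1178.2193

1178.2193


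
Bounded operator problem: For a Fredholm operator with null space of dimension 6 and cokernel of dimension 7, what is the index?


The Fredholm index is defined as ind(T) = dim(ker T) - dim(coker T)
= 6 - 7
= -1

-1


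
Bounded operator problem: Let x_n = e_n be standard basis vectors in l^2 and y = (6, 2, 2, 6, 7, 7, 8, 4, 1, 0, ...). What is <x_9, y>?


x_9 = e_9 is the standard basis vector with 1 in position 9.
<x_9, y> = y_9 = 1
As n -> infinity, <x_n, y> -> 0, confirming weak convergence of (x_n) to 0.

1


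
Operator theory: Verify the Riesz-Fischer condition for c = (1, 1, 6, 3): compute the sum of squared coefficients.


sum |c_n|^2 = 1^2 + 1^2 + 6^2 + 3^2
= 1 + 1 + 36 + 9
= 47

47


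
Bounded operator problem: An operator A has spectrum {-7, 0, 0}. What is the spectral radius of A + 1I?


Spectrum of A + 1I = {-6, 1, 1}
Spectral radius = max |lambda| over the shifted spectrum
= max(6, 1, 1) = 6

6


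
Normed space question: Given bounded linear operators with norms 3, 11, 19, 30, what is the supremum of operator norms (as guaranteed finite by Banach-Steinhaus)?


By the Uniform Boundedness Principle, the supremum of norms is finite.
sup_k ||T_k|| = max(3, 11, 19, 30) = 30

30


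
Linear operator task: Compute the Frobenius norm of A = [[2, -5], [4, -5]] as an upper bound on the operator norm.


||A||_F^2 = sum a_ij^2
= 2^2 + (-5)^2 + 4^2 + (-5)^2
= 4 + 25 + 16 + 25 = 70
||A||_F = sqrt(70) = 8.3666

8.3666


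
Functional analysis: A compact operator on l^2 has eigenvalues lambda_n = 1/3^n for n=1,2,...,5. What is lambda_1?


The eigenvalue formula gives lambda_1 = 1/3^1
= 1/3
= 0.3333

0.3333


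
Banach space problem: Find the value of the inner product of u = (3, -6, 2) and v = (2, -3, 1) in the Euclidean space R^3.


Computing the standard inner product <u, v> = sum u_i * v_i
= 3*2 + -6*-3 + 2*1
= 6 + 18 + 2
= 26

26


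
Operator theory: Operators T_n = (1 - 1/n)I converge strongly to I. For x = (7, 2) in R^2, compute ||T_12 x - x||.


T_12 x - x = (1 - 1/12)x - x = -x/12
||x|| = sqrt(53) = 7.2801
||T_12 x - x|| = ||x||/12 = 7.2801/12 = 0.6067

0.6067


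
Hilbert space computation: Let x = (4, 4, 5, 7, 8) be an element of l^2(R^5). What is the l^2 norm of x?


The l^2 norm = (sum |x_i|^2)^(1/2)
Sum of 2th powers = 16 + 16 + 25 + 49 + 64 = 170
||x||_2 = (170)^(1/2) = 13.0384

13.0384


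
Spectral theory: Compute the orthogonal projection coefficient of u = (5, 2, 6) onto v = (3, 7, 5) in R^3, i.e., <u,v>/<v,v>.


Computing <u,v> = 5*3 + 2*7 + 6*5 = 59
Computing <v,v> = 3^2 + 7^2 + 5^2 = 83
Projection coefficient = 59/83 = 0.7108

0.7108


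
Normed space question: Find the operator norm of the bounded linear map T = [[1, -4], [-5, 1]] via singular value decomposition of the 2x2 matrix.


A^T A = [[26, -9], [-9, 17]]
trace(A^T A) = 43, det(A^T A) = 361
discriminant = 43^2 - 4*361 = 405
Largest eigenvalue of A^T A = (trace + sqrt(disc))/2 = 31.5623
||T|| = sqrt(31.5623) = 5.6180

5.6180


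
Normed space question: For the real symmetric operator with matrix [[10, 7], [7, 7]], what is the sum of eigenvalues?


For a self-adjoint (symmetric) matrix, the eigenvalues are real.
The sum of eigenvalues equals the trace of the matrix.
trace = 10 + 7 = 17

17


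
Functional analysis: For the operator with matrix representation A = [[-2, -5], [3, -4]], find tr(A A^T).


trace(A * A^T) = sum of squares of all entries
= (-2)^2 + (-5)^2 + 3^2 + (-4)^2
= 4 + 25 + 9 + 16
= 54

54


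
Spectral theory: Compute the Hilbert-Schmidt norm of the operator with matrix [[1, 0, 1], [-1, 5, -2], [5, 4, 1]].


The Hilbert-Schmidt norm is sqrt(sum of squares of all entries).
Sum of squares = 1^2 + 0^2 + 1^2 + (-1)^2 + 5^2 + (-2)^2 + 5^2 + 4^2 + 1^2
= 1 + 0 + 1 + 1 + 25 + 4 + 25 + 16 + 1 = 74
||T||_HS = sqrt(74) = 8.6023

8.6023


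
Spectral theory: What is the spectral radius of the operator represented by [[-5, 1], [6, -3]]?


For a 2x2 matrix, eigenvalues satisfy lambda^2 - (trace)*lambda + det = 0
trace = -5 + -3 = -8
det = -5*-3 - 1*6 = 9
discriminant = (-8)^2 - 4*(9) = 28
spectral radius = max |eigenvalue| = 6.6458

6.6458


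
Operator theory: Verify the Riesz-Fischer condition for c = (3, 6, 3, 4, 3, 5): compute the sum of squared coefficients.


sum |c_n|^2 = 3^2 + 6^2 + 3^2 + 4^2 + 3^2 + 5^2
= 9 + 36 + 9 + 16 + 9 + 25
= 104

104


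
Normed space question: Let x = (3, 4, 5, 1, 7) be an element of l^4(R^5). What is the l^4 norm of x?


The l^4 norm = (sum |x_i|^4)^(1/4)
Sum of 4th powers = 81 + 256 + 625 + 1 + 2401 = 3364
||x||_4 = (3364)^(1/4) = 7.6158

7.6158


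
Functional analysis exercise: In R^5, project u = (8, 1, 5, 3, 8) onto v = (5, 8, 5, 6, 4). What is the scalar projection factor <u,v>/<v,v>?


Computing <u,v> = 8*5 + 1*8 + 5*5 + 3*6 + 8*4 = 123
Computing <v,v> = 5^2 + 8^2 + 5^2 + 6^2 + 4^2 = 166
Projection coefficient = 123/166 = 0.7410

0.7410


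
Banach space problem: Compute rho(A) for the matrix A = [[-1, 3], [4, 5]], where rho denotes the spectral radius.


For a 2x2 matrix, eigenvalues satisfy lambda^2 - (trace)*lambda + det = 0
trace = -1 + 5 = 4
det = -1*5 - 3*4 = -17
discriminant = 4^2 - 4*(-17) = 84
spectral radius = max |eigenvalue| = 6.5826

6.5826


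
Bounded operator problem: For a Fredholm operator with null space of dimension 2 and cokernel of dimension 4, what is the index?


The Fredholm index is defined as ind(T) = dim(ker T) - dim(coker T)
= 2 - 4
= -2

-2


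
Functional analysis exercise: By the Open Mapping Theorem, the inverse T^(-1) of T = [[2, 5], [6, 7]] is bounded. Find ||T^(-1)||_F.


det(T) = 2*7 - 5*6 = -16
T^(-1) = (1/-16) * [[7, -5], [-6, 2]] = [[-0.4375, 0.3125], [0.3750, -0.1250]]
||T^(-1)||_F^2 = (-0.4375)^2 + 0.3125^2 + 0.3750^2 + (-0.1250)^2 = 0.4453
||T^(-1)||_F = sqrt(0.4453) = 0.6673

0.6673


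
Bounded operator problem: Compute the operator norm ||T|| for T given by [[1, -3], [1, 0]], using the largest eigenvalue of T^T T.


A^T A = [[2, -3], [-3, 9]]
trace(A^T A) = 11, det(A^T A) = 9
discriminant = 11^2 - 4*9 = 85
Largest eigenvalue of A^T A = (trace + sqrt(disc))/2 = 10.1098
||T|| = sqrt(10.1098) = 3.1796

3.1796


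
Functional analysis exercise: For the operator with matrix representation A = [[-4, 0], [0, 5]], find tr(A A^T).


trace(A * A^T) = sum of squares of all entries
= (-4)^2 + 0^2 + 0^2 + 5^2
= 16 + 0 + 0 + 25
= 41

41


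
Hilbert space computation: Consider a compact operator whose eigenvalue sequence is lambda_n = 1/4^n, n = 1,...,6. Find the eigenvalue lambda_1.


The eigenvalue formula gives lambda_1 = 1/4^1
= 1/4
= 0.2500

0.2500


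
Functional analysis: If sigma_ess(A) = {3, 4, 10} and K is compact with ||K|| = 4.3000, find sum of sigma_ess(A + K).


By Weyl's theorem, the essential spectrum is invariant under compact perturbations.
sigma_ess(A + K) = sigma_ess(A) = {3, 4, 10}
Sum = 3 + 4 + 10 = 17

17


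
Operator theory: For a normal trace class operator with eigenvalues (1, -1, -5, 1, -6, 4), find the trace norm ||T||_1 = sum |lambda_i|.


For a normal operator, singular values equal |eigenvalues|.
Trace norm = sum |lambda_i| = 1 + 1 + 5 + 1 + 6 + 4
= 18

18


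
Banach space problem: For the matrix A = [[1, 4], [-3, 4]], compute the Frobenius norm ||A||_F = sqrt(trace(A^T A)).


||A||_F^2 = sum a_ij^2
= 1^2 + 4^2 + (-3)^2 + 4^2
= 1 + 16 + 9 + 16 = 42
||A||_F = sqrt(42) = 6.4807

6.4807


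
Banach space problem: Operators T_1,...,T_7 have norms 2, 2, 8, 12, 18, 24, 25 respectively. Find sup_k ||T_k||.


By the Uniform Boundedness Principle, the supremum of norms is finite.
sup_k ||T_k|| = max(2, 2, 8, 12, 18, 24, 25) = 25

25


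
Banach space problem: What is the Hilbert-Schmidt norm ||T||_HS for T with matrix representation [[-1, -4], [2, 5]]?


The Hilbert-Schmidt norm is sqrt(sum of squares of all entries).
Sum of squares = (-1)^2 + (-4)^2 + 2^2 + 5^2
= 1 + 16 + 4 + 25 = 46
||T||_HS = sqrt(46) = 6.7823

6.7823


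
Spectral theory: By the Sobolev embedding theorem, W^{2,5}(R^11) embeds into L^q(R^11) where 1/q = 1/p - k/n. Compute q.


Using the Sobolev embedding formula: 1/q = 1/p - k/n
1/q = 1/5 - 2/11 = 1/55
q = 1/(1/55) = 55

55.0000


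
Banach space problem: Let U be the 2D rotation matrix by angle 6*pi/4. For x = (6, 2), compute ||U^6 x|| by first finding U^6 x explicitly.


U is a rotation by theta = 6*pi/4
U^6 = rotation by 6*theta = 36*pi/4 = 4*pi/4 (mod 2*pi)
cos(4*pi/4) = -1.0000, sin(4*pi/4) = 0.0000
U^6 x = (-1.0000 * 6 - 0.0000 * 2, 0.0000 * 6 + -1.0000 * 2)
= (-6.0000, -2.0000)
||U^6 x|| = sqrt((-6.0000)^2 + (-2.0000)^2) = sqrt(40.0000) = 6.3246

6.3246


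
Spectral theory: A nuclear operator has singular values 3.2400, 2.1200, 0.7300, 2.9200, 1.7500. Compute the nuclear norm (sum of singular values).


The nuclear norm is the sum of all singular values.
||T||_1 = 3.2400 + 2.1200 + 0.7300 + 2.9200 + 1.7500
= 10.7600

10.7600


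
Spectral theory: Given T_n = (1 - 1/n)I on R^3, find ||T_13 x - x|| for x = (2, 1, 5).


T_13 x - x = (1 - 1/13)x - x = -x/13
||x|| = sqrt(30) = 5.4772
||T_13 x - x|| = ||x||/13 = 5.4772/13 = 0.4213

0.4213


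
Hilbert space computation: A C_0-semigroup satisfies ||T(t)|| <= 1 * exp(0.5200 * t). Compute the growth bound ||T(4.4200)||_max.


||T(4.4200)|| <= 1 * exp(0.5200 * 4.4200)
= 1 * exp(2.2984)
= 1 * 9.9582
= 9.9582

9.9582


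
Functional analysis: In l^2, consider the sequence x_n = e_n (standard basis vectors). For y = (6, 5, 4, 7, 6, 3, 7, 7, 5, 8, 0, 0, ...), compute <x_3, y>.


x_3 = e_3 is the standard basis vector with 1 in position 3.
<x_3, y> = y_3 = 4
As n -> infinity, <x_n, y> -> 0, confirming weak convergence of (x_n) to 0.

4


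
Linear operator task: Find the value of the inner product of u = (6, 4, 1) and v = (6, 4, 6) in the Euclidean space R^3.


Computing the standard inner product <u, v> = sum u_i * v_i
= 6*6 + 4*4 + 1*6
= 36 + 16 + 6
= 58

58


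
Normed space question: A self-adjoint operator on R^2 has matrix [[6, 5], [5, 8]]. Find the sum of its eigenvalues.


For a self-adjoint (symmetric) matrix, the eigenvalues are real.
The sum of eigenvalues equals the trace of the matrix.
trace = 6 + 8 = 14

14


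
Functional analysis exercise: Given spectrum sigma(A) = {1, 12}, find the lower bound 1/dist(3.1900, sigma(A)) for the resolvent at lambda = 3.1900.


dist(3.1900, {1, 12}) = min(|3.1900 - 1|, |3.1900 - 12|)
= min(2.1900, 8.8100) = 2.1900
Resolvent bound = 1/2.1900 = 0.4566

0.4566


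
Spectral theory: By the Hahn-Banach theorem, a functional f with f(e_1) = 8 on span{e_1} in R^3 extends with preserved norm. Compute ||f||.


The norm of f is given by ||f|| = sup_{||x||=1} |f(x)|.
On span{e_1}, ||e_1|| = 1, so ||f|| = |f(e_1)| / ||e_1||
= |8| / 1 = 8.0000

8.0000


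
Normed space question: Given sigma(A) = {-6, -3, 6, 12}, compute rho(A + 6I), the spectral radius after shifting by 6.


Spectrum of A + 6I = {0, 3, 12, 18}
Spectral radius = max |lambda| over the shifted spectrum
= max(0, 3, 12, 18) = 18

18


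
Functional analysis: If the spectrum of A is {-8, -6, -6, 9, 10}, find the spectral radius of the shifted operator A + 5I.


Spectrum of A + 5I = {-3, -1, -1, 14, 15}
Spectral radius = max |lambda| over the shifted spectrum
= max(3, 1, 1, 14, 15) = 15

15


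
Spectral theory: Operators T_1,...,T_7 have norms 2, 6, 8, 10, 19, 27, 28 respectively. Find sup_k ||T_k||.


By the Uniform Boundedness Principle, the supremum of norms is finite.
sup_k ||T_k|| = max(2, 6, 8, 10, 19, 27, 28) = 28

28


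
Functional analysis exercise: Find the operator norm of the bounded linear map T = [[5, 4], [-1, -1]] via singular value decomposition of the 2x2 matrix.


A^T A = [[26, 21], [21, 17]]
trace(A^T A) = 43, det(A^T A) = 1
discriminant = 43^2 - 4*1 = 1845
Largest eigenvalue of A^T A = (trace + sqrt(disc))/2 = 42.9767
||T|| = sqrt(42.9767) = 6.5557

6.5557


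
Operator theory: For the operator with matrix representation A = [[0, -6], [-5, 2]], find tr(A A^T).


trace(A * A^T) = sum of squares of all entries
= 0^2 + (-6)^2 + (-5)^2 + 2^2
= 0 + 36 + 25 + 4
= 65

65


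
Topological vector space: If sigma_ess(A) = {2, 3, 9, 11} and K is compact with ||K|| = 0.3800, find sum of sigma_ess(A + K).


By Weyl's theorem, the essential spectrum is invariant under compact perturbations.
sigma_ess(A + K) = sigma_ess(A) = {2, 3, 9, 11}
Sum = 2 + 3 + 9 + 11 = 25

25


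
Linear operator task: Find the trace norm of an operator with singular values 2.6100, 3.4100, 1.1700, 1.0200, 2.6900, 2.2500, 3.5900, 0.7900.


The nuclear norm is the sum of all singular values.
||T||_1 = 2.6100 + 3.4100 + 1.1700 + 1.0200 + 2.6900 + 2.2500 + 3.5900 + 0.7900
= 17.5300

17.5300


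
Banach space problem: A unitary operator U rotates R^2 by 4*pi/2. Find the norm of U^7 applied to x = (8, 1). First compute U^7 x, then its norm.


U is a rotation by theta = 4*pi/2
U^7 = rotation by 7*theta = 28*pi/2 = 0*pi/2 (mod 2*pi)
cos(0*pi/2) = 1.0000, sin(0*pi/2) = 0.0000
U^7 x = (1.0000 * 8 - 0.0000 * 1, 0.0000 * 8 + 1.0000 * 1)
= (8.0000, 1.0000)
||U^7 x|| = sqrt(8.0000^2 + 1.0000^2) = sqrt(65.0000) = 8.0623

8.0623
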